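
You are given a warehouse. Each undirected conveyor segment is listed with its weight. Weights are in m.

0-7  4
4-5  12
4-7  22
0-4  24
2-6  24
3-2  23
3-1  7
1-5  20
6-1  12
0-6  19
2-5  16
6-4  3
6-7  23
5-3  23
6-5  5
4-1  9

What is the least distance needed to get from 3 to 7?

Compare a few routes:
3–1–4–6–7: 7+9+3+23 = 42
3–1–4–7: 7+9+22 = 38
Cheapest is 3–1–4–7 at 38 m.

38 m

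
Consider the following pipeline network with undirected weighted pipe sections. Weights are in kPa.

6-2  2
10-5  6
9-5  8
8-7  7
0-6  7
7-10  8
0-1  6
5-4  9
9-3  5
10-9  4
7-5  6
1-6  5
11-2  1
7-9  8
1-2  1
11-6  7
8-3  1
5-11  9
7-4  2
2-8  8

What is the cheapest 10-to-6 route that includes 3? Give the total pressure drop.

Shortest 10→3: 10–9–3 = 9
Shortest 3→6: 3–8–2–6 = 11
Total via 3: 9 + 11 = 20 kPa.

20 kPa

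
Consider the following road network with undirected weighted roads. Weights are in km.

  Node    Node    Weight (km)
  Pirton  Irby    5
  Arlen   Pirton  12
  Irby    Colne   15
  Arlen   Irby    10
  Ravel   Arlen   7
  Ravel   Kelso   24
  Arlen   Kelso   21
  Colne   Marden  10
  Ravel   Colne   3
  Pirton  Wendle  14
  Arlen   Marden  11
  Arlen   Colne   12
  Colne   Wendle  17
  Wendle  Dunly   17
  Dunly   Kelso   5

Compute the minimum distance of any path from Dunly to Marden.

37 km

Shortest distances from Dunly:
Dunly: 0
Kelso: 5  (via Dunly)
Wendle: 17  (via Dunly)
Arlen: 26  (via Kelso)
Ravel: 29  (via Kelso)
Pirton: 31  (via Wendle)
Colne: 32  (via Ravel)
Irby: 36  (via Arlen)
Marden: 37  (via Arlen)
Shortest route: Dunly → Kelso → Arlen → Marden = 37 km.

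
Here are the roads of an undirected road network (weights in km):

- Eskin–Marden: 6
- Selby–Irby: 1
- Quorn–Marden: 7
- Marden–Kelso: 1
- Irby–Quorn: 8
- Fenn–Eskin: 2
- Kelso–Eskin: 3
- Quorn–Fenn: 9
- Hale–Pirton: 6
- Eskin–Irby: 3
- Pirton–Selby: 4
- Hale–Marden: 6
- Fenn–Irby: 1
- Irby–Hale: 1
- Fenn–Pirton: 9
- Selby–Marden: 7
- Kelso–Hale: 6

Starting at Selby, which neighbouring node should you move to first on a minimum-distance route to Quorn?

Enumerating some paths:
Selby - Irby - Quorn: 1+8 = 9
Selby - Irby - Fenn - Quorn: 1+1+9 = 11
The minimum is 9 km via Selby - Irby - Quorn.
So from Selby the first move is to Irby.

Irby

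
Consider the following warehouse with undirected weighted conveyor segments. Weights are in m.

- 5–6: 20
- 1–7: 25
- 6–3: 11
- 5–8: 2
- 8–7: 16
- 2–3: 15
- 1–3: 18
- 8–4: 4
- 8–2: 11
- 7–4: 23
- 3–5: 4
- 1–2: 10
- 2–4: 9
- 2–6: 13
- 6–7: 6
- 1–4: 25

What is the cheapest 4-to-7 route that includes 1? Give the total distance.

44 m

Best 4 to 1: 4 → 2 → 1 costing 19
Shortest 1→7: 1 → 7 = 25
Total via 1: 19 + 25 = 44 m.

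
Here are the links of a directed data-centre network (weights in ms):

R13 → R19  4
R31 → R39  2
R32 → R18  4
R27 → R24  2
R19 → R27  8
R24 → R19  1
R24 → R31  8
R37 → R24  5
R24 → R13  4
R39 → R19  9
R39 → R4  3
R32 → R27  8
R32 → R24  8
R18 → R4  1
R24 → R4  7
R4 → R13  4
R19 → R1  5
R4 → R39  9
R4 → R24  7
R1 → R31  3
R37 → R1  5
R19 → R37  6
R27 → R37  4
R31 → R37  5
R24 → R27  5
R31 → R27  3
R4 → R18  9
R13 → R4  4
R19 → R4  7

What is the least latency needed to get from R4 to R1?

13 ms

Running Dijkstra from R4:
R4: 0
R13: 4  (via R4)
R24: 7  (via R4)
R19: 8  (via R13)
R39: 9  (via R4)
R18: 9  (via R4)
R27: 12  (via R24)
R1: 13  (via R19)
Shortest route: R4–R13–R19–R1 = 13 ms.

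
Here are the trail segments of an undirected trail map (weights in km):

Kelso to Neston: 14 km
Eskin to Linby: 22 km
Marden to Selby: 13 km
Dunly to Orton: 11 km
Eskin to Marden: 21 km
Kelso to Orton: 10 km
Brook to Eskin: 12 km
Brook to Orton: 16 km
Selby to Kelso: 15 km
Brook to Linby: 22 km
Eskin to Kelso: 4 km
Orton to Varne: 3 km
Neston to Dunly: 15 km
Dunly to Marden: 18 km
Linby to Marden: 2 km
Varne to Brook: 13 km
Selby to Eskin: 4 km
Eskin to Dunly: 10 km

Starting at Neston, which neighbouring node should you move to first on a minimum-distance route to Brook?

Kelso

Candidate routes:
Neston–Kelso–Orton–Varne–Brook: 14+10+3+13 = 40
Neston–Kelso–Eskin–Brook: 14+4+12 = 30
Neston–Dunly–Eskin–Brook: 15+10+12 = 37
Neston–Kelso–Orton–Brook: 14+10+16 = 40
Cheapest is Neston–Kelso–Eskin–Brook at 30 km.
So from Neston the first move is to Kelso.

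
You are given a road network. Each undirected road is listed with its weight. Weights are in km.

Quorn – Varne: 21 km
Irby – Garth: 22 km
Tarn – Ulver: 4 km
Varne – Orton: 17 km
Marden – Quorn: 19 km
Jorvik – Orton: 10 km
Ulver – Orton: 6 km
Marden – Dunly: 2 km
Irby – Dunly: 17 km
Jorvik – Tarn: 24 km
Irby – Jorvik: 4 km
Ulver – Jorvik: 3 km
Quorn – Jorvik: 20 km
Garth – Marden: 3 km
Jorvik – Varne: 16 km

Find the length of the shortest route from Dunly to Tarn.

Shortest distances from Dunly:
Dunly: 0
Marden: 2  (via Dunly)
Garth: 5  (via Marden)
Irby: 17  (via Dunly)
Jorvik: 21  (via Irby)
Quorn: 21  (via Marden)
Ulver: 24  (via Jorvik)
Tarn: 28  (via Ulver)
Shortest route: Dunly → Irby → Jorvik → Ulver → Tarn = 28 km.

28 km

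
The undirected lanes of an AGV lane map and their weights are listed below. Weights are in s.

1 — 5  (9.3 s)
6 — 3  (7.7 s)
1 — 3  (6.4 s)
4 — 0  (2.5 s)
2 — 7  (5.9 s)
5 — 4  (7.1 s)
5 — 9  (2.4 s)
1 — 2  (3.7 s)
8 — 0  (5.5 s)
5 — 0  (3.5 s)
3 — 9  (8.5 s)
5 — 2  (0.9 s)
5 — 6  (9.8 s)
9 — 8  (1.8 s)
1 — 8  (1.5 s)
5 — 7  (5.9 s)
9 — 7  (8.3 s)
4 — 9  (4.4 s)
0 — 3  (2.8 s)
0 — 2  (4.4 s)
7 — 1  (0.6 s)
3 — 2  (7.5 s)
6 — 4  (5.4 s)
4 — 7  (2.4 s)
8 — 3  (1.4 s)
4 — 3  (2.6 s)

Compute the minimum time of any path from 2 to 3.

Shortest distances from 2:
2: 0
5: 0.9  (via 2)
9: 3.3  (via 5)
1: 3.7  (via 2)
7: 4.3  (via 1)
0: 4.4  (via 2)
8: 5.1  (via 9)
3: 6.5  (via 8)
Shortest route: 2–5–9–8–3 = 6.5 s.

6.5 s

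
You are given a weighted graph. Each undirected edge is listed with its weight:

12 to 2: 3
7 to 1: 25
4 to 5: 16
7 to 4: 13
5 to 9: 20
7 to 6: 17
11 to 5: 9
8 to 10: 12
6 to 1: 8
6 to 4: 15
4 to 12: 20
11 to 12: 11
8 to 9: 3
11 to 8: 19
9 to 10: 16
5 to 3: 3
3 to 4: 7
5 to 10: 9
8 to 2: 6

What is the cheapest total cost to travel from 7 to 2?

36

Shortest distances from 7:
7: 0
4: 13  (via 7)
6: 17  (via 7)
3: 20  (via 4)
5: 23  (via 3)
1: 25  (via 7)
10: 32  (via 5)
11: 32  (via 5)
12: 33  (via 4)
2: 36  (via 12)
Shortest route: 7–4–12–2 = 36.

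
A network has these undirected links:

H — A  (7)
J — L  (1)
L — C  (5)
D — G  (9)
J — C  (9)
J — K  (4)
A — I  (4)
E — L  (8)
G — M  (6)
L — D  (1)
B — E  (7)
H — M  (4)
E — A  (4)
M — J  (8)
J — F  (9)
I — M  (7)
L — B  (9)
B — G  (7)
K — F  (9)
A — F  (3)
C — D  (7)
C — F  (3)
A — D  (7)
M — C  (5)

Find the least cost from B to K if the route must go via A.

23

Shortest B→A: B → E → A = 11
Best A to K: A → F → K costing 12
Total via A: 11 + 12 = 23.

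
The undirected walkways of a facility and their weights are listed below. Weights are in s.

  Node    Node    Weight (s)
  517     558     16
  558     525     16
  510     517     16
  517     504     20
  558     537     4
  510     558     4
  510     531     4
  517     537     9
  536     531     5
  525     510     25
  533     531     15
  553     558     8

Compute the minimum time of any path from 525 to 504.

49 s

Running Dijkstra from 525:
525: 0
558: 16  (via 525)
510: 20  (via 558)
537: 20  (via 558)
531: 24  (via 510)
553: 24  (via 558)
536: 29  (via 531)
517: 29  (via 537)
533: 39  (via 531)
504: 49  (via 517)
Shortest route: 525 → 558 → 537 → 517 → 504 = 49 s.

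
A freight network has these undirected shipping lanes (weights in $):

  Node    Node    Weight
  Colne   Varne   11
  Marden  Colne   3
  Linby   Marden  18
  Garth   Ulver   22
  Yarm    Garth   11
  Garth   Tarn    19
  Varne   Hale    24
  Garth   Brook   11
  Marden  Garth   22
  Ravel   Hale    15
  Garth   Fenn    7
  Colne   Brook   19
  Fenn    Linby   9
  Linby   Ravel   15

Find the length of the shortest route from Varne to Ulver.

$58

Shortest distances from Varne:
Varne: 0
Colne: 11  (via Varne)
Marden: 14  (via Colne)
Hale: 24  (via Varne)
Brook: 30  (via Colne)
Linby: 32  (via Marden)
Garth: 36  (via Marden)
Ravel: 39  (via Hale)
Fenn: 41  (via Linby)
Yarm: 47  (via Garth)
Tarn: 55  (via Garth)
Ulver: 58  (via Garth)
Shortest route: Varne → Colne → Marden → Garth → Ulver = $58.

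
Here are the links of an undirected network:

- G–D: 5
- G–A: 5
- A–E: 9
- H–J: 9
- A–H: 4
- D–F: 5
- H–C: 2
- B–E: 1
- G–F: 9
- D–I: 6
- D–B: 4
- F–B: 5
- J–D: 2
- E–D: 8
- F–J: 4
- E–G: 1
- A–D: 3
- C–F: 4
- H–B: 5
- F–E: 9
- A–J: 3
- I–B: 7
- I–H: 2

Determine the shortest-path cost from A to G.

5

Running Dijkstra from A:
A: 0
D: 3  (via A)
J: 3  (via A)
H: 4  (via A)
G: 5  (via A)
Shortest route: A → G = 5.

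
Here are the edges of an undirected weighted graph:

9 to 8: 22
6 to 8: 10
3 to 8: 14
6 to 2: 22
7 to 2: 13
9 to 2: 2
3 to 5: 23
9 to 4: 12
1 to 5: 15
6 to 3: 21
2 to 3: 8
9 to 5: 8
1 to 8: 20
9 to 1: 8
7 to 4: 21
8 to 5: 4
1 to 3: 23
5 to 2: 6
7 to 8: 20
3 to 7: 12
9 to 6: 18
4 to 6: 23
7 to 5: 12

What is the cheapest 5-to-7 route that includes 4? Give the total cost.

Best 5 to 4: 5 → 9 → 4 costing 20
Shortest 4→7: 4 → 7 = 21
Total via 4: 20 + 21 = 41.

41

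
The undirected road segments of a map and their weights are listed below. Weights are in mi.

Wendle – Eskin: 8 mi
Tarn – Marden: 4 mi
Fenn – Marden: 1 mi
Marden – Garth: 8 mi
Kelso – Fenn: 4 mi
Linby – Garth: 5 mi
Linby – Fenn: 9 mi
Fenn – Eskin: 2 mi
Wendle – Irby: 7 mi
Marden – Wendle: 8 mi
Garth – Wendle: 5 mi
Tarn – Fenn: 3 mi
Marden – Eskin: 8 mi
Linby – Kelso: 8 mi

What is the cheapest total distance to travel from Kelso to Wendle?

13 mi

Shortest distances from Kelso:
Kelso: 0
Fenn: 4  (via Kelso)
Marden: 5  (via Fenn)
Eskin: 6  (via Fenn)
Tarn: 7  (via Fenn)
Linby: 8  (via Kelso)
Garth: 13  (via Marden)
Wendle: 13  (via Marden)
Shortest route: Kelso–Fenn–Marden–Wendle = 13 mi.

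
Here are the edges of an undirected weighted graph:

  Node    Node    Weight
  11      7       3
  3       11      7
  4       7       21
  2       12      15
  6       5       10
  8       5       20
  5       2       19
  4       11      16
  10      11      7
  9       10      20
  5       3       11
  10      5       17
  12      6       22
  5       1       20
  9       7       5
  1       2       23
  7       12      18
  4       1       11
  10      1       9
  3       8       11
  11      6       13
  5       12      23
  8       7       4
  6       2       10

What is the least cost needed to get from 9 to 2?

31

Compare a few routes:
9 → 7 → 11 → 6 → 2: 5+3+13+10 = 31
9 → 7 → 11 → 3 → 5 → 2: 5+3+7+11+19 = 45
9 → 7 → 12 → 2: 5+18+15 = 38
Cheapest is 9 → 7 → 11 → 6 → 2 at 31.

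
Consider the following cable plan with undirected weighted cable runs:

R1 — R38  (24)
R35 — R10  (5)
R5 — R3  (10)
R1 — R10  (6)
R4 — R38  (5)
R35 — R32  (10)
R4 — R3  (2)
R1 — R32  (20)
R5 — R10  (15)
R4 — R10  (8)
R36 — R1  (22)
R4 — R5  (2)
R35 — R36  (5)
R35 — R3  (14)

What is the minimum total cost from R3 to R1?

Enumerating some paths:
R3–R4–R5–R10–R1: 2+2+15+6 = 25
R3–R4–R10–R1: 2+8+6 = 16
The minimum is 16 via R3–R4–R10–R1.

16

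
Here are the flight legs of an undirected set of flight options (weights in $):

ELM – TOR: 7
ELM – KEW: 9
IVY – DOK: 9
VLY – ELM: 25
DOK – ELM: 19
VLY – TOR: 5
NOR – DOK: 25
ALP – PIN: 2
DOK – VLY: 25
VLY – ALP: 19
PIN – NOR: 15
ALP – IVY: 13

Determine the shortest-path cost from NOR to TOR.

$41

Candidate routes:
NOR → PIN → ALP → VLY → TOR: 15+2+19+5 = 41
NOR → DOK → ELM → TOR: 25+19+7 = 51
NOR → PIN → ALP → IVY → DOK → ELM → TOR: 15+2+13+9+19+7 = 65
NOR → DOK → VLY → TOR: 25+25+5 = 55
The minimum is $41 via NOR → PIN → ALP → VLY → TOR.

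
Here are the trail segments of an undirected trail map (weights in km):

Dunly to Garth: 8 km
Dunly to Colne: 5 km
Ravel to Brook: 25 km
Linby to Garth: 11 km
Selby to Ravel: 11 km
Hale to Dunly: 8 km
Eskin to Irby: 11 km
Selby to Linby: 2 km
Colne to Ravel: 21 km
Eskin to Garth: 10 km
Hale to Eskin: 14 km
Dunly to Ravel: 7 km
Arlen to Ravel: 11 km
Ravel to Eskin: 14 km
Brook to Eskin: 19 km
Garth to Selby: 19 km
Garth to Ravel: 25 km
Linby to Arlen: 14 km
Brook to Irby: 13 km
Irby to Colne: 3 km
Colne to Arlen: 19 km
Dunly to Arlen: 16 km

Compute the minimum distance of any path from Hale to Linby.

27 km

Running Dijkstra from Hale:
Hale: 0
Dunly: 8  (via Hale)
Colne: 13  (via Dunly)
Eskin: 14  (via Hale)
Ravel: 15  (via Dunly)
Garth: 16  (via Dunly)
Irby: 16  (via Colne)
Arlen: 24  (via Dunly)
Selby: 26  (via Ravel)
Linby: 27  (via Garth)
Shortest route: Hale → Dunly → Garth → Linby = 27 km.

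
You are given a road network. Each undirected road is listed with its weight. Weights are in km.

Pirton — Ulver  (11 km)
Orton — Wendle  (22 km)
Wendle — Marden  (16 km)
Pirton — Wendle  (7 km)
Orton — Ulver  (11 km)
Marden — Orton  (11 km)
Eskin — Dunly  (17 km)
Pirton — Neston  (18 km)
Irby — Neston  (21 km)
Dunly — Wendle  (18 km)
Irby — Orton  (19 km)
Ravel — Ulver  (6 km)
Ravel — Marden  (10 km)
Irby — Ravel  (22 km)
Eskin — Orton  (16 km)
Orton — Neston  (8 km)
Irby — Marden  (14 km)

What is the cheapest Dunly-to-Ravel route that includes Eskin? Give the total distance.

50 km

Shortest Dunly→Eskin: Dunly–Eskin = 17
Shortest Eskin→Ravel: Eskin–Orton–Ulver–Ravel = 33
Total via Eskin: 17 + 33 = 50 km.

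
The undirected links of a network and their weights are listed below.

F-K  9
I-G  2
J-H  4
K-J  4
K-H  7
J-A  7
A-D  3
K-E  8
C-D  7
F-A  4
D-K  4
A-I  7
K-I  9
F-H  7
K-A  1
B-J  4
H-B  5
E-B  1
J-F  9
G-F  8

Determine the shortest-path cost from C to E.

Candidate routes:
C–D–A–K–J–B–E: 7+3+1+4+4+1 = 20
C–D–K–E: 7+4+8 = 19
The minimum is 19 via C–D–K–E.

19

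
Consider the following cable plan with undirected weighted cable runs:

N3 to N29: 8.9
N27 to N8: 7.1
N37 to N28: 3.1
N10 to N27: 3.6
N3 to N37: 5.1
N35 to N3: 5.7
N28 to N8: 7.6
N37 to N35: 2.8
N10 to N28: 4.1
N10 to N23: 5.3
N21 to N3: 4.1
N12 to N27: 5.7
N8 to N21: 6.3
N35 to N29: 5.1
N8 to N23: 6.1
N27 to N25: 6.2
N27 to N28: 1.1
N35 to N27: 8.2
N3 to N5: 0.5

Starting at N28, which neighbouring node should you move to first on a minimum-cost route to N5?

N37

Compare a few routes:
N28–N27–N35–N37–N3–N5: 1.1+8.2+2.8+5.1+0.5 = 17.7
N28–N37–N35–N3–N5: 3.1+2.8+5.7+0.5 = 12.1
N28–N37–N3–N5: 3.1+5.1+0.5 = 8.7
N28–N27–N35–N3–N5: 1.1+8.2+5.7+0.5 = 15.5
Cheapest is N28–N37–N3–N5 at 8.7.
So from N28 the first move is to N37.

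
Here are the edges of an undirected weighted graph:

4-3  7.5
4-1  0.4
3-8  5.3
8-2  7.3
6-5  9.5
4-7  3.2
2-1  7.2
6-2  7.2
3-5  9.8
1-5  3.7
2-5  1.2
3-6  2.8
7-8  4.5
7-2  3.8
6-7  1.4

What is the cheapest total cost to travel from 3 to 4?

Candidate routes:
3–4: 7.5 = 7.5
3–8–7–4: 5.3+4.5+3.2 = 13
3–6–7–4: 2.8+1.4+3.2 = 7.4
Cheapest is 3–6–7–4 at 7.4.

7.4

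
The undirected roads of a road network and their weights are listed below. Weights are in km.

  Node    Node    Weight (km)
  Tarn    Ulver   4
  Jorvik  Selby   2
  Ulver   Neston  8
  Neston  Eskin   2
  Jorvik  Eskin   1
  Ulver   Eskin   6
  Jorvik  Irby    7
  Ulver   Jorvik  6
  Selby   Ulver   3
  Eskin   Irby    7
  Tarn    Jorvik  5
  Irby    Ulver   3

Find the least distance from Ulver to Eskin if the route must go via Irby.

10 km

Shortest Ulver→Irby: Ulver → Irby = 3
Shortest Irby→Eskin: Irby → Eskin = 7
Total via Irby: 3 + 7 = 10 km.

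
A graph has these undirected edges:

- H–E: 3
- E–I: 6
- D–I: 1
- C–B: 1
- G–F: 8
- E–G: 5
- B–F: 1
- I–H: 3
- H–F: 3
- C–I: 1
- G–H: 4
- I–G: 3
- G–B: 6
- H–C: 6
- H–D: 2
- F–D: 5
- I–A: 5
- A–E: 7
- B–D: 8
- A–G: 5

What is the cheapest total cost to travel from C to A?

Candidate routes:
C → I → G → A: 1+3+5 = 9
C → I → A: 1+5 = 6
Cheapest is C → I → A at 6.

6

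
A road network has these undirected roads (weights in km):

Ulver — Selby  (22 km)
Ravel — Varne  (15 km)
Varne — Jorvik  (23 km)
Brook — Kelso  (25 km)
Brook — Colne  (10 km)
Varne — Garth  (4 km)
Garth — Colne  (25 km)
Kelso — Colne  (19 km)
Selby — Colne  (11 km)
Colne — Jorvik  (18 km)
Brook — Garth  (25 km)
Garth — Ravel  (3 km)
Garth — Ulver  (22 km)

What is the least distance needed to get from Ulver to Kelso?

52 km

Shortest distances from Ulver:
Ulver: 0
Garth: 22  (via Ulver)
Selby: 22  (via Ulver)
Ravel: 25  (via Garth)
Varne: 26  (via Garth)
Colne: 33  (via Selby)
Brook: 43  (via Colne)
Jorvik: 49  (via Varne)
Kelso: 52  (via Colne)
Shortest route: Ulver → Selby → Colne → Kelso = 52 km.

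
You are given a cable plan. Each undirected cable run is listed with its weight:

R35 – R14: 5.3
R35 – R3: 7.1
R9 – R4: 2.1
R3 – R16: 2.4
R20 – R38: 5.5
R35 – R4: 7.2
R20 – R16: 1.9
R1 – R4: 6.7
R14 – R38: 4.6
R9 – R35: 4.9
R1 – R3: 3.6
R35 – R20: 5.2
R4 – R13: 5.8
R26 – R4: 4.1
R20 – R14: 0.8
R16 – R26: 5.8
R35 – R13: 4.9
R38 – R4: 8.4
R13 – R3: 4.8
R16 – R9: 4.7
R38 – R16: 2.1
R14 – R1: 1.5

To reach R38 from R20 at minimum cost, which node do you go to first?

Compare a few routes:
R20–R16–R38: 1.9+2.1 = 4
R20–R38: 5.5 = 5.5
R20–R14–R38: 0.8+4.6 = 5.4
The minimum is 4 via R20–R16–R38.
So from R20 the first move is to R16.

R16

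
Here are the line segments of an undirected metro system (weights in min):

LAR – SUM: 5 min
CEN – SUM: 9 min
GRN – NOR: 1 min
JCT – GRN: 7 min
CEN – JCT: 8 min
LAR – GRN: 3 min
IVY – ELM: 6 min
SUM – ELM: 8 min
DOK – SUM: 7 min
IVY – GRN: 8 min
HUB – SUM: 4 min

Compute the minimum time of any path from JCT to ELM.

21 min

Running Dijkstra from JCT:
JCT: 0
GRN: 7  (via JCT)
CEN: 8  (via JCT)
NOR: 8  (via GRN)
LAR: 10  (via GRN)
SUM: 15  (via LAR)
IVY: 15  (via GRN)
HUB: 19  (via SUM)
ELM: 21  (via IVY)
Shortest route: JCT → GRN → IVY → ELM = 21 min.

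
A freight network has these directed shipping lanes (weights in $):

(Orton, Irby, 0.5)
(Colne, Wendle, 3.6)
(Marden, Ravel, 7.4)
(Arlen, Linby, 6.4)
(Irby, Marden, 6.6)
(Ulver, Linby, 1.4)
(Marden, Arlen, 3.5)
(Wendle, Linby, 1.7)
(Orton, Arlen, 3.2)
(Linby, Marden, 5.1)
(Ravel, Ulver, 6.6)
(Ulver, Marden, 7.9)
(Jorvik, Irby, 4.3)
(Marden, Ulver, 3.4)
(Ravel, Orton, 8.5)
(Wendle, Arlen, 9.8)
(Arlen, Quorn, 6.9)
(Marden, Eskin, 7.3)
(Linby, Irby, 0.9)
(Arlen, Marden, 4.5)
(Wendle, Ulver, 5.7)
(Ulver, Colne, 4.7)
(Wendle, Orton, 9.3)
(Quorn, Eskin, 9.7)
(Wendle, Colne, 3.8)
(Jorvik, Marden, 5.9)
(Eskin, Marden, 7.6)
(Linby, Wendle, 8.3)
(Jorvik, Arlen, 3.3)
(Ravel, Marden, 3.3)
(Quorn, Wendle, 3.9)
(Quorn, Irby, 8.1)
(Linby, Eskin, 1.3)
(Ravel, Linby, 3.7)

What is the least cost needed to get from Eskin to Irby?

Running Dijkstra from Eskin:
Eskin: 0
Marden: 7.6  (via Eskin)
Ulver: 11  (via Marden)
Arlen: 11.1  (via Marden)
Linby: 12.4  (via Ulver)
Irby: 13.3  (via Linby)
Shortest route: Eskin → Marden → Ulver → Linby → Irby = $13.3.

$13.3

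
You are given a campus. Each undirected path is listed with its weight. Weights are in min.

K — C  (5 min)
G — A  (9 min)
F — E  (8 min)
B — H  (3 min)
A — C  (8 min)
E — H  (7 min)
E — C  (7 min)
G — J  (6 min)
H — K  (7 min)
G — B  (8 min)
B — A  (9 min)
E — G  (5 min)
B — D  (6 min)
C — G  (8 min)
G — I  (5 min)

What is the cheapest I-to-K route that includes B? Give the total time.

23 min

Best I to B: I–G–B costing 13
Best B to K: B–H–K costing 10
Total via B: 13 + 10 = 23 min.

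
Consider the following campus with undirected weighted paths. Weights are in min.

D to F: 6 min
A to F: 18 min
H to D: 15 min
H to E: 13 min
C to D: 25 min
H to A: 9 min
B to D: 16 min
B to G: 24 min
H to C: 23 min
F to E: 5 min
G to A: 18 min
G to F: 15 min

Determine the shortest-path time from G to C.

Shortest distances from G:
G: 0
F: 15  (via G)
A: 18  (via G)
E: 20  (via F)
D: 21  (via F)
B: 24  (via G)
H: 27  (via A)
C: 46  (via D)
Shortest route: G → F → D → C = 46 min.

46 min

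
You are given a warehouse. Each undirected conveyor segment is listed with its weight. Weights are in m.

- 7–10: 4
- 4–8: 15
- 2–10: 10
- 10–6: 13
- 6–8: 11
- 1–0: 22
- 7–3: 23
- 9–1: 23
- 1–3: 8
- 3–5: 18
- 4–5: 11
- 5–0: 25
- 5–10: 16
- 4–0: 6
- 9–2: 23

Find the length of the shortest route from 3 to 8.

44 m

Shortest distances from 3:
3: 0
1: 8  (via 3)
5: 18  (via 3)
7: 23  (via 3)
10: 27  (via 7)
4: 29  (via 5)
0: 30  (via 1)
9: 31  (via 1)
2: 37  (via 10)
6: 40  (via 10)
8: 44  (via 4)
Shortest route: 3 → 5 → 4 → 8 = 44 m.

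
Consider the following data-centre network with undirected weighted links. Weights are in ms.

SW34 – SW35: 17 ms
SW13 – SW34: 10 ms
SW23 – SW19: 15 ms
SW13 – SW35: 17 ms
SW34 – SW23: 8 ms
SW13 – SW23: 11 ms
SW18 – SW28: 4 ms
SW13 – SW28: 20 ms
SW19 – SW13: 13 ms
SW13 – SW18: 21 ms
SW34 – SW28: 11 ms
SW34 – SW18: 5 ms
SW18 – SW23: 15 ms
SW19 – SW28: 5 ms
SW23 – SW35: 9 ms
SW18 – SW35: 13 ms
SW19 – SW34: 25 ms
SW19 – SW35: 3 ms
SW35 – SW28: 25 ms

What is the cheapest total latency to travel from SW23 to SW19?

12 ms

Running Dijkstra from SW23:
SW23: 0
SW34: 8  (via SW23)
SW35: 9  (via SW23)
SW13: 11  (via SW23)
SW19: 12  (via SW35)
Shortest route: SW23 → SW35 → SW19 = 12 ms.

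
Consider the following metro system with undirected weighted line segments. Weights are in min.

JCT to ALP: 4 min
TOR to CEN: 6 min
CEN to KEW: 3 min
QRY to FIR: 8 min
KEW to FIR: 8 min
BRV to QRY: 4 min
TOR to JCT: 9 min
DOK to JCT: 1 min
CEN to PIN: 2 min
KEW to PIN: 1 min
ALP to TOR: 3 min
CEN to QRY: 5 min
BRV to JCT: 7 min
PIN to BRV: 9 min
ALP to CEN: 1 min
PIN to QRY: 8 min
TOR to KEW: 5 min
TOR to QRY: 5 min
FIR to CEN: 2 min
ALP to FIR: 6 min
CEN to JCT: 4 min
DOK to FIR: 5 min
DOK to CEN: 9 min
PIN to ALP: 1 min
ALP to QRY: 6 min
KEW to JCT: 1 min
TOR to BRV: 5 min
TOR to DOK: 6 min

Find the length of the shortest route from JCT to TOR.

6 min

Candidate routes:
JCT - KEW - TOR: 1+5 = 6
JCT - DOK - TOR: 1+6 = 7
JCT - ALP - TOR: 4+3 = 7
The minimum is 6 min via JCT - KEW - TOR.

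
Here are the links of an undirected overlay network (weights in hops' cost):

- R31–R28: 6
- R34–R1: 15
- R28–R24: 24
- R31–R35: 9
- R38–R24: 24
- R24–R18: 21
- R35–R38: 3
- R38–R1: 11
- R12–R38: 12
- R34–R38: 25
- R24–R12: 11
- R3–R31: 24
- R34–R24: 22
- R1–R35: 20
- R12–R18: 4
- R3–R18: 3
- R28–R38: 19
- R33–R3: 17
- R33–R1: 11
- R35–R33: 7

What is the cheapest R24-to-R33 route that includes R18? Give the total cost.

35 hops' cost

Best R24 to R18: R24 → R12 → R18 costing 15
Best R18 to R33: R18 → R3 → R33 costing 20
Total via R18: 15 + 20 = 35 hops' cost.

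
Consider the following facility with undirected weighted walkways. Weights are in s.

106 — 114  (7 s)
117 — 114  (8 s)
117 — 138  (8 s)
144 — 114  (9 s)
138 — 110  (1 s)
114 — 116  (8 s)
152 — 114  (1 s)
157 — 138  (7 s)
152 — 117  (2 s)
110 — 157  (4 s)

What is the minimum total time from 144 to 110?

Settle nodes by increasing distance from 144:
144: 0
114: 9  (via 144)
152: 10  (via 114)
117: 12  (via 152)
106: 16  (via 114)
116: 17  (via 114)
138: 20  (via 117)
110: 21  (via 138)
Shortest route: 144 → 114 → 152 → 117 → 138 → 110 = 21 s.

21 s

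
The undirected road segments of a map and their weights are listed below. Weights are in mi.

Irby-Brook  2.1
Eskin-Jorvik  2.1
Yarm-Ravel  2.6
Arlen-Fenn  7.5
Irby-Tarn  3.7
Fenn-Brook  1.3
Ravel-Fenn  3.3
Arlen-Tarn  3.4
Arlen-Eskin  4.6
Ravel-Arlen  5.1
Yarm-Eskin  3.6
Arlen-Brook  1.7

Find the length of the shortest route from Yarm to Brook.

Running Dijkstra from Yarm:
Yarm: 0
Ravel: 2.6  (via Yarm)
Eskin: 3.6  (via Yarm)
Jorvik: 5.7  (via Eskin)
Fenn: 5.9  (via Ravel)
Brook: 7.2  (via Fenn)
Shortest route: Yarm–Ravel–Fenn–Brook = 7.2 mi.

7.2 mi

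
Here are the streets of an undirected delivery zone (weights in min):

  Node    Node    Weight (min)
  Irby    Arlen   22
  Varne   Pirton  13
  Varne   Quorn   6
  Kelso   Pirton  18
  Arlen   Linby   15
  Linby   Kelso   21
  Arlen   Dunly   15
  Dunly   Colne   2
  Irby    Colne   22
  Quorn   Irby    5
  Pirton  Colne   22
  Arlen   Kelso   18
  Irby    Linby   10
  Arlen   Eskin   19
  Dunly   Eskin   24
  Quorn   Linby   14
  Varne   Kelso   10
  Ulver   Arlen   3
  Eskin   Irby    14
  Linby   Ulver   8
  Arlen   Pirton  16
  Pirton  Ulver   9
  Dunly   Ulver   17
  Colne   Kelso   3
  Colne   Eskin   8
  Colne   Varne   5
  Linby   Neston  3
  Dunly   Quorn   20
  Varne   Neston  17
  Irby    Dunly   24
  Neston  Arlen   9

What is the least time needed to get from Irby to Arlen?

21 min

Enumerating some paths:
Irby - Linby - Ulver - Arlen: 10+8+3 = 21
Irby - Arlen: 22 = 22
Irby - Linby - Neston - Arlen: 10+3+9 = 22
Irby - Linby - Arlen: 10+15 = 25
The minimum is 21 min via Irby - Linby - Ulver - Arlen.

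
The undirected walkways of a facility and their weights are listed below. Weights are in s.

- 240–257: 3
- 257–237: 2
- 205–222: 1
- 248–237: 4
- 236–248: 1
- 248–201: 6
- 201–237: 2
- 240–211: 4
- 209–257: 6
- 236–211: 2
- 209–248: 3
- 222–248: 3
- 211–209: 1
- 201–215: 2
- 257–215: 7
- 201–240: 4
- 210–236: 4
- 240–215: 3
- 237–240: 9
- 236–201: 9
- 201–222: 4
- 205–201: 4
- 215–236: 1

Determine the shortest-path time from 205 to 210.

9 s

Candidate routes:
205 → 201 → 215 → 236 → 210: 4+2+1+4 = 11
205 → 222 → 248 → 236 → 210: 1+3+1+4 = 9
205 → 222 → 201 → 215 → 236 → 210: 1+4+2+1+4 = 12
The minimum is 9 s via 205 → 222 → 248 → 236 → 210.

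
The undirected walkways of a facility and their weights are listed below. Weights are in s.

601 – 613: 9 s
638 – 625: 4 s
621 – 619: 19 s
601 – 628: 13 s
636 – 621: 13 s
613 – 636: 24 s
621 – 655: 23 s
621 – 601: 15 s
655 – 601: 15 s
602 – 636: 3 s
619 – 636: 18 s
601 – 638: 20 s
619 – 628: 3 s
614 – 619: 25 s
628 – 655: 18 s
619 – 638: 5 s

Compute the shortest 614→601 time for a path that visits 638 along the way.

50 s

Shortest 614→638: 614 → 619 → 638 = 30
Shortest 638→601: 638 → 601 = 20
Total via 638: 30 + 20 = 50 s.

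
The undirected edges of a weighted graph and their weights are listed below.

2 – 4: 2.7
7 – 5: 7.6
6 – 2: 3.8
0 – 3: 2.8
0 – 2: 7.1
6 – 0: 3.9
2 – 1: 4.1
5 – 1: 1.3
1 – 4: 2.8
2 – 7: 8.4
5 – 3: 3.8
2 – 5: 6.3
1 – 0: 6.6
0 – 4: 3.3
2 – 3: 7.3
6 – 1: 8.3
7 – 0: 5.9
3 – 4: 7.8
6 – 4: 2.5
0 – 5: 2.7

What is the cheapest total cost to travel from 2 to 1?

Candidate routes:
2 - 1: 4.1 = 4.1
2 - 4 - 1: 2.7+2.8 = 5.5
The minimum is 4.1 via 2 - 1.

4.1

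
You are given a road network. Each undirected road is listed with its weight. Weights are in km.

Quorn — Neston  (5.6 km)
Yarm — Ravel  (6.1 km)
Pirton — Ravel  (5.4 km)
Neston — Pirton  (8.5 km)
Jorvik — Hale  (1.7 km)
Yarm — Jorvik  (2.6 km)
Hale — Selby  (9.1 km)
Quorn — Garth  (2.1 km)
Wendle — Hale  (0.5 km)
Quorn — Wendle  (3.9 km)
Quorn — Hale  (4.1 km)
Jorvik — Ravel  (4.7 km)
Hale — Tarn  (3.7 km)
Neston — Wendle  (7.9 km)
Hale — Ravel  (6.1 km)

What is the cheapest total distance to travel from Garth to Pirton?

16.2 km

Candidate routes:
Garth → Quorn → Neston → Pirton: 2.1+5.6+8.5 = 16.2
Garth → Quorn → Hale → Ravel → Pirton: 2.1+4.1+6.1+5.4 = 17.7
The minimum is 16.2 km via Garth → Quorn → Neston → Pirton.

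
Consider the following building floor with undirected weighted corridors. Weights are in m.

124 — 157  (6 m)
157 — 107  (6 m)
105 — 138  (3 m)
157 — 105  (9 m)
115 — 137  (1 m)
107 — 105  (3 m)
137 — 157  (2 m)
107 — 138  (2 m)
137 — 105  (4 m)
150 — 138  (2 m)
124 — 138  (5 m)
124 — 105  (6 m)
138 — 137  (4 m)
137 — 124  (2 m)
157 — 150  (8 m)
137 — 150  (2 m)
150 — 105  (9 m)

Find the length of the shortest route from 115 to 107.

7 m

Shortest distances from 115:
115: 0
137: 1  (via 115)
150: 3  (via 137)
157: 3  (via 137)
124: 3  (via 137)
105: 5  (via 137)
138: 5  (via 137)
107: 7  (via 138)
Shortest route: 115–137–138–107 = 7 m.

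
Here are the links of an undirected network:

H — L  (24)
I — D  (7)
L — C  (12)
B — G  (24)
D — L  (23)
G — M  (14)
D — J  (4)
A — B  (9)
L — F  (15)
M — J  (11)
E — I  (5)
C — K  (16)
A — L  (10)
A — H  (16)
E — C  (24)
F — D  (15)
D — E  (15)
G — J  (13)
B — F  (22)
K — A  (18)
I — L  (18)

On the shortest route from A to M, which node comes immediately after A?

B

Enumerating some paths:
A–B–G–M: 9+24+14 = 47
A–L–D–J–M: 10+23+4+11 = 48
The minimum is 47 via A–B–G–M.
So from A the first move is to B.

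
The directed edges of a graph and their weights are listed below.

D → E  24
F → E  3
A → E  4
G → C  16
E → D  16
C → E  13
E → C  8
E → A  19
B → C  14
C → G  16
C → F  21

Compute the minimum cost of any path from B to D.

Enumerating some paths:
B–C–E–D: 14+13+16 = 43
B–C–F–E–D: 14+21+3+16 = 54
Cheapest is B–C–E–D at 43.

43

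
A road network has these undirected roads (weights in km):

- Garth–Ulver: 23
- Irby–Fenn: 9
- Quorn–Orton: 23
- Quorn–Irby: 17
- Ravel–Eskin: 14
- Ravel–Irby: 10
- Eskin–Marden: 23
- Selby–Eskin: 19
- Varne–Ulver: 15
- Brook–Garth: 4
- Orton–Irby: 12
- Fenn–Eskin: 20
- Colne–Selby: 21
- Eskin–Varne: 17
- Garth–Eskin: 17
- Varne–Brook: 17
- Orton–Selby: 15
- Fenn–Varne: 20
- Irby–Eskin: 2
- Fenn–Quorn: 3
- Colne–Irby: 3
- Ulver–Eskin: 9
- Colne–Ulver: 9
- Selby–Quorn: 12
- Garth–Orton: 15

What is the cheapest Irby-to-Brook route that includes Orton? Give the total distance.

Shortest Irby→Orton: Irby–Orton = 12
Shortest Orton→Brook: Orton–Garth–Brook = 19
Total via Orton: 12 + 19 = 31 km.

31 km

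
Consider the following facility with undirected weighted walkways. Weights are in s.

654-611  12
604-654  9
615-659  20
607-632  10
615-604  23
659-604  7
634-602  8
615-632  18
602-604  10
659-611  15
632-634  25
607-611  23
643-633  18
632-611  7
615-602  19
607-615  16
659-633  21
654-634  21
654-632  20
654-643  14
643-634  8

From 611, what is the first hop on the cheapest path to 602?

Enumerating some paths:
611 → 654 → 634 → 602: 12+21+8 = 41
611 → 654 → 604 → 602: 12+9+10 = 31
611 → 632 → 634 → 602: 7+25+8 = 40
611 → 659 → 604 → 602: 15+7+10 = 32
The minimum is 31 s via 611 → 654 → 604 → 602.
So from 611 the first move is to 654.

654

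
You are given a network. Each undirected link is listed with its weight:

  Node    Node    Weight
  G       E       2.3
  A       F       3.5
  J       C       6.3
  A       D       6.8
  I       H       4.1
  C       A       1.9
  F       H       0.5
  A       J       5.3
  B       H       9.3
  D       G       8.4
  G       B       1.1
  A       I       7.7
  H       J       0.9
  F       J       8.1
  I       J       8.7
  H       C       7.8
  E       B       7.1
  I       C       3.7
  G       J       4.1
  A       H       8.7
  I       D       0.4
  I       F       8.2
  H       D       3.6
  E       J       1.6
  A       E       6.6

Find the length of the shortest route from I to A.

5.6

Running Dijkstra from I:
I: 0
D: 0.4  (via I)
C: 3.7  (via I)
H: 4  (via D)
F: 4.5  (via H)
J: 4.9  (via H)
A: 5.6  (via C)
Shortest route: I → C → A = 5.6.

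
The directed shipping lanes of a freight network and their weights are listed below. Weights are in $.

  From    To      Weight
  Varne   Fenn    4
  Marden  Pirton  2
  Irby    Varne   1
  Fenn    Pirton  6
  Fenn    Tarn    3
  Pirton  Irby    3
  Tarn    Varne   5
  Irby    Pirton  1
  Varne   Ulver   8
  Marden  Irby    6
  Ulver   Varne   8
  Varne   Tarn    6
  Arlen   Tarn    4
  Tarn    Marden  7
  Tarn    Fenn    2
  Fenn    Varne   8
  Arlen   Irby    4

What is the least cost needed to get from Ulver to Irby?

$21

Compare a few routes:
Ulver–Varne–Tarn–Fenn–Pirton–Irby: 8+6+2+6+3 = 25
Ulver–Varne–Fenn–Pirton–Irby: 8+4+6+3 = 21
Cheapest is Ulver–Varne–Fenn–Pirton–Irby at $21.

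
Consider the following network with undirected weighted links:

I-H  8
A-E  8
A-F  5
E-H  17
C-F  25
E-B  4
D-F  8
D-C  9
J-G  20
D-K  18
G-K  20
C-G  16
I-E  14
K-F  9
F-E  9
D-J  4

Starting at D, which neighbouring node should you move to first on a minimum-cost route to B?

F

Enumerating some paths:
D–K–F–E–B: 18+9+9+4 = 40
D–K–F–A–E–B: 18+9+5+8+4 = 44
D–F–E–B: 8+9+4 = 21
D–F–A–E–B: 8+5+8+4 = 25
The minimum is 21 via D–F–E–B.
So from D the first move is to F.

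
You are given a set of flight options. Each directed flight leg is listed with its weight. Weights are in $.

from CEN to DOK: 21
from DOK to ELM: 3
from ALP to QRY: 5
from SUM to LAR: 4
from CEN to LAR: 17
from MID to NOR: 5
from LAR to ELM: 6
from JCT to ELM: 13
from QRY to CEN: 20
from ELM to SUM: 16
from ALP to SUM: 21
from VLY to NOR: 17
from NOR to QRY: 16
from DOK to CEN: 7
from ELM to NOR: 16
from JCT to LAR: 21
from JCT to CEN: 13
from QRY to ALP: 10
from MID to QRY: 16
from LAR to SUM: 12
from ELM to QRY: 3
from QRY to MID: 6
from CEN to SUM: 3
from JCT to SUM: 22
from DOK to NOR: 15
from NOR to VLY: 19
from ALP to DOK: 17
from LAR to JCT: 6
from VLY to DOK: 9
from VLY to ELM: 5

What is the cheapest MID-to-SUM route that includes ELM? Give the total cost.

$45

Best MID to ELM: MID–NOR–VLY–ELM costing 29
Best ELM to SUM: ELM–SUM costing 16
Total via ELM: 29 + 16 = $45.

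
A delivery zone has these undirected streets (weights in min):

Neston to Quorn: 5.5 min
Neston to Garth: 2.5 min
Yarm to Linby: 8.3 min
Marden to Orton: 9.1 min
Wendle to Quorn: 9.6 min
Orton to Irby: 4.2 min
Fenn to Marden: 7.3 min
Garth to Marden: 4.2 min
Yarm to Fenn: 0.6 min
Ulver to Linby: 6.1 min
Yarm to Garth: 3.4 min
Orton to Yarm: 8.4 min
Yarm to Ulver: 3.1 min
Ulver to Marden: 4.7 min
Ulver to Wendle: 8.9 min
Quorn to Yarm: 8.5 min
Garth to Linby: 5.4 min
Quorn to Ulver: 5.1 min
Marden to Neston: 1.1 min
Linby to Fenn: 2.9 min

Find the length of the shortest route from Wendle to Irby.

24.6 min

Candidate routes:
Wendle - Ulver - Marden - Orton - Irby: 8.9+4.7+9.1+4.2 = 26.9
Wendle - Quorn - Neston - Marden - Orton - Irby: 9.6+5.5+1.1+9.1+4.2 = 29.5
Wendle - Ulver - Yarm - Orton - Irby: 8.9+3.1+8.4+4.2 = 24.6
The minimum is 24.6 min via Wendle - Ulver - Yarm - Orton - Irby.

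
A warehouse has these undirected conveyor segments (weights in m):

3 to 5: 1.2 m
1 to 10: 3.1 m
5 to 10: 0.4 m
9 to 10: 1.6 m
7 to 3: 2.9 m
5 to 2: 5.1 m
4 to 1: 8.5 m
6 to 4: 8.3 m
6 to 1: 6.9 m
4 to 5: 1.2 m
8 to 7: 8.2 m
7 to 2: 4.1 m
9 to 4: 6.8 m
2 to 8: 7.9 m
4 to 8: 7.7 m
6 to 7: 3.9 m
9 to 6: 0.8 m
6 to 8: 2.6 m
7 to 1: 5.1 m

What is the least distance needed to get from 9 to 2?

Shortest distances from 9:
9: 0
6: 0.8  (via 9)
10: 1.6  (via 9)
5: 2  (via 10)
3: 3.2  (via 5)
4: 3.2  (via 5)
8: 3.4  (via 6)
1: 4.7  (via 10)
7: 4.7  (via 6)
2: 7.1  (via 5)
Shortest route: 9–10–5–2 = 7.1 m.

7.1 m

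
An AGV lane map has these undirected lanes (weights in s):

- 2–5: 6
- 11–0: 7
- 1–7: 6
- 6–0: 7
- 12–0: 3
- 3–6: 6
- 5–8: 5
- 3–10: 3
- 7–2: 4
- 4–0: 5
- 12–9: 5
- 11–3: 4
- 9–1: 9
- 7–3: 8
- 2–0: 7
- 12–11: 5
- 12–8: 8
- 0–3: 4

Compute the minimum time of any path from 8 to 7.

15 s

Candidate routes:
8 → 12 → 0 → 2 → 7: 8+3+7+4 = 22
8 → 5 → 2 → 7: 5+6+4 = 15
8 → 12 → 0 → 3 → 7: 8+3+4+8 = 23
8 → 12 → 11 → 3 → 7: 8+5+4+8 = 25
Cheapest is 8 → 5 → 2 → 7 at 15 s.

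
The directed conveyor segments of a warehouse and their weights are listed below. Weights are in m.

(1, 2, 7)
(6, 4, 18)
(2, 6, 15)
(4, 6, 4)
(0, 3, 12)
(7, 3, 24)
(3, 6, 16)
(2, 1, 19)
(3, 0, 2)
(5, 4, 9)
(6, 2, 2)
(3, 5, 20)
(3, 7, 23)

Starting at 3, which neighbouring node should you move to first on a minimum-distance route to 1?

Candidate routes:
3–5–4–6–2–1: 20+9+4+2+19 = 54
3–6–2–1: 16+2+19 = 37
Cheapest is 3–6–2–1 at 37 m.
So from 3 the first move is to 6.

6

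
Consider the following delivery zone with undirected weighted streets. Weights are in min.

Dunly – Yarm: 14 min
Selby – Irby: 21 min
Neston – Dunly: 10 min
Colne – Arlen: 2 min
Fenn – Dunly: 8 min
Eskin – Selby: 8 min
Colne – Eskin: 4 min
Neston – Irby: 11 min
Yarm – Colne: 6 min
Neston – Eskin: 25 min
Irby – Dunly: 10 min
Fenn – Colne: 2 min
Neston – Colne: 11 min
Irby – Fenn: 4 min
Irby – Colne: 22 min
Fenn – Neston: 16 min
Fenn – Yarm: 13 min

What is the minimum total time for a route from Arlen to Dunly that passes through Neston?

23 min

Best Arlen to Neston: Arlen–Colne–Neston costing 13
Shortest Neston→Dunly: Neston–Dunly = 10
Total via Neston: 13 + 10 = 23 min.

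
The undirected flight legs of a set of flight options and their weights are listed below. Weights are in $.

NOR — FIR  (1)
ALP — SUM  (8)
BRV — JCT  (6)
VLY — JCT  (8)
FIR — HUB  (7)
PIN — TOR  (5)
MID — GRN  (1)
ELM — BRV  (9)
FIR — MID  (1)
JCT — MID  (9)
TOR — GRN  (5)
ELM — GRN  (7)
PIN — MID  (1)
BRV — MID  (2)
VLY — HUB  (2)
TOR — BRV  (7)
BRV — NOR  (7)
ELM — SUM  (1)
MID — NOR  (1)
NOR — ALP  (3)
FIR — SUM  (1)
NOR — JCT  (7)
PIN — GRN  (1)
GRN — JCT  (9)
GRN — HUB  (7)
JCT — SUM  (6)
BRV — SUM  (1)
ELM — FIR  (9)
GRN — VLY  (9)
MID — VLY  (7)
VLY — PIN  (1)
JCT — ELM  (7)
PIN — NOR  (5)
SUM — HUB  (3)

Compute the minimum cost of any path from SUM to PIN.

Settle nodes by increasing distance from SUM:
SUM: 0
ELM: 1  (via SUM)
BRV: 1  (via SUM)
FIR: 1  (via SUM)
MID: 2  (via FIR)
NOR: 2  (via FIR)
GRN: 3  (via MID)
PIN: 3  (via MID)
Shortest route: SUM–FIR–MID–PIN = $3.

$3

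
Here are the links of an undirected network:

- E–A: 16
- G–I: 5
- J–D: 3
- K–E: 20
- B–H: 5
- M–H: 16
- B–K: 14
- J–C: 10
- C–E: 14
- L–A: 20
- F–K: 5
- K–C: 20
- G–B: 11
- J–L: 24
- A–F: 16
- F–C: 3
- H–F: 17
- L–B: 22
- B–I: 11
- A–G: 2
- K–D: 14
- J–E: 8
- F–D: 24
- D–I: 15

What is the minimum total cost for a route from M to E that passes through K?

Shortest M→K: M–H–B–K = 35
Shortest K→E: K–E = 20
Total via K: 35 + 20 = 55.

55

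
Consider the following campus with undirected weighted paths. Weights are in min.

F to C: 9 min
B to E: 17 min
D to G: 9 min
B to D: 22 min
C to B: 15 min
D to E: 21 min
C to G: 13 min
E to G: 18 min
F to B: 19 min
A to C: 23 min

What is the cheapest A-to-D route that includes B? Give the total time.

Best A to B: A → C → B costing 38
Shortest B→D: B → D = 22
Total via B: 38 + 22 = 60 min.

60 min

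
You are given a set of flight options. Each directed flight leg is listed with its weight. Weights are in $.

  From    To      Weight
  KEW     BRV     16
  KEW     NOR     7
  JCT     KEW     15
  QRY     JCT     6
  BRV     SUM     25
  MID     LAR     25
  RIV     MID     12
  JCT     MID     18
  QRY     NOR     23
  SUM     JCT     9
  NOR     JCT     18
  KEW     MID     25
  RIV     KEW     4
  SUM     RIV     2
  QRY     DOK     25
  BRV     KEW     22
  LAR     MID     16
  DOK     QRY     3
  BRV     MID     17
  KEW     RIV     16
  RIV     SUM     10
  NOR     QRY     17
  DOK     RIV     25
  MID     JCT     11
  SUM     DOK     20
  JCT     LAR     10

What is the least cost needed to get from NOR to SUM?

Compare a few routes:
NOR → JCT → KEW → BRV → SUM: 18+15+16+25 = 74
NOR → JCT → KEW → RIV → SUM: 18+15+16+10 = 59
NOR → QRY → JCT → KEW → RIV → SUM: 17+6+15+16+10 = 64
Cheapest is NOR → JCT → KEW → RIV → SUM at $59.

$59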